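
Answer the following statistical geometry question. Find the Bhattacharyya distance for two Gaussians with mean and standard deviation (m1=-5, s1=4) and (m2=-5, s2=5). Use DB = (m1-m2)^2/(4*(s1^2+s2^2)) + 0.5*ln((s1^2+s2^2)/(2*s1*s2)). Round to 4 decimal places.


Bhattacharyya distance between two Gaussians:
DB = (m1-m2)^2/(4*(s1^2+s2^2)) + (1/2)*ln((s1^2+s2^2)/(2*s1*s2)).
(m1-m2)^2 = (0)^2 = 0.
s1^2+s2^2 = 16 + 25 = 41.
term1 = 0/164 = 0.0.
term2 = 0.5*ln(41/40.0) = 0.012346.
DB = 0.0 + 0.012346 = 0.0123

0.0123


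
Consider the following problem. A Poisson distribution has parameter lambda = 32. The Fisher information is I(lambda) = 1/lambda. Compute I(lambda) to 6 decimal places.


Fisher information for Poisson: I(lambda) = 1/lambda.
lambda = 32.
I(lambda) = 1/32 = 0.031250

0.031250


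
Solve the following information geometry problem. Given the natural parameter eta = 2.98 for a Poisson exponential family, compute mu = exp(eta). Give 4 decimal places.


Expectation parameter for Poisson exponential family:
mu = exp(eta).
eta = 2.98.
mu = exp(2.98) = 19.6878

19.6878


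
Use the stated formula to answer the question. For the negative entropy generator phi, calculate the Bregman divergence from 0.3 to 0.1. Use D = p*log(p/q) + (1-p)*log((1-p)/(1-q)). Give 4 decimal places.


Bregman divergence with negative entropy generator:
D = p*log(p/q) + (1-p)*log((1-p)/(1-q)).
p = 0.3, q = 0.1.
p*log(p/q) = 0.3*log(0.3/0.1) = 0.329584.
(1-p)*log((1-p)/(1-q)) = 0.7*log(0.7/0.9) = -0.17592.
D = 0.329584 + -0.17592 = 0.1537

0.1537


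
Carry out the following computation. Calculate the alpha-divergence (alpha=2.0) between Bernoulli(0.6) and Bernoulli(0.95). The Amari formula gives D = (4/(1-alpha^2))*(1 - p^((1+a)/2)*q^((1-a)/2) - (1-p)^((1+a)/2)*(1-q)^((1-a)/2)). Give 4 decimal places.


Amari alpha-divergence:
D = (4/(1-alpha^2))*(1 - p^((1+a)/2)*q^((1-a)/2) - (1-p)^((1+a)/2)*(1-q)^((1-a)/2)).
alpha = 2.0, p = 0.6, q = 0.95.
e1 = (1+alpha)/2 = 1.5, e2 = (1-alpha)/2 = -0.5.
t1 = p^e1 * q^e2 = 0.6^1.5 * 0.95^-0.5 = 0.476832.
t2 = (1-p)^e1 * (1-q)^e2 = 0.4^1.5 * 0.05^-0.5 = 1.131371.
4/(1-alpha^2) = -1.333333.
D = -1.333333*(1 - 0.476832 - 1.131371) = 0.8109

0.8109


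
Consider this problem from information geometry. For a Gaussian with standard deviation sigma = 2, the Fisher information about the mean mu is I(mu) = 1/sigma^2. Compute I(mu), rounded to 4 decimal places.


The Fisher information for the mean of a normal distribution is I(mu) = 1/sigma^2.
sigma = 2, so sigma^2 = 4.
I(mu) = 1/4 = 0.2500

0.2500


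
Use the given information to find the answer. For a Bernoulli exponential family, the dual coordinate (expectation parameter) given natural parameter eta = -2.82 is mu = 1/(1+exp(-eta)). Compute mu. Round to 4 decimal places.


Dual coordinate (expectation parameter) for Bernoulli:
mu = 1/(1+exp(-eta)).
eta = -2.82.
exp(-eta) = exp(2.82) = 16.776851.
mu = 1/(1+16.776851) = 0.0563

0.0563


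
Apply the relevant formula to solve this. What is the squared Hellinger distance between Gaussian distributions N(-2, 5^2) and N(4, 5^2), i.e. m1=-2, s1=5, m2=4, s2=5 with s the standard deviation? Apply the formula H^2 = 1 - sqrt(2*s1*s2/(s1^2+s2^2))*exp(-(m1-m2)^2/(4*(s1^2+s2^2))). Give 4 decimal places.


Squared Hellinger distance for Gaussians:
H^2 = 1 - sqrt(2*s1*s2/(s1^2+s2^2)) * exp(-(m1-m2)^2/(4*(s1^2+s2^2))).
s1^2 = 25, s2^2 = 25, s1^2+s2^2 = 50.
sqrt(2*5*5/(50)) = 1.0.
(m1-m2)^2 = (-6)^2 = 36.
exp(-36/(4*50)) = exp(-0.18) = 0.83527.
H^2 = 1 - 1.0*0.83527 = 0.1647

0.1647


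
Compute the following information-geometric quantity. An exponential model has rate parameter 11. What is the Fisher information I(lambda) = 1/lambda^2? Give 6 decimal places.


Fisher information for exponential: I(lambda) = 1/lambda^2.
lambda = 11, lambda^2 = 121.
I = 1/121 = 0.008264

0.008264


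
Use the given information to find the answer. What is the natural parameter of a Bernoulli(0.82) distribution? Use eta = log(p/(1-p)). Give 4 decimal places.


Natural parameter for Bernoulli: eta = log(p/(1-p)).
p = 0.82, 1-p = 0.18.
p/(1-p) = 4.555556.
eta = log(4.555556) = 1.5163

1.5163


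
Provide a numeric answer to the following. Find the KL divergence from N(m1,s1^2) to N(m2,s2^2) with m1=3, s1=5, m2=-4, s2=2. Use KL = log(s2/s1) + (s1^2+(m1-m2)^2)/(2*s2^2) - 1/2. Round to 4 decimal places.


KL divergence between normal distributions:
KL = log(s2/s1) + (s1^2 + (m1-m2)^2)/(2*s2^2) - 1/2.
log(2/5) = -0.916291.
(5^2 + (3--4)^2)/(2*2^2) = (25 + 49)/8 = 9.25.
KL = -0.916291 + 9.25 - 0.5 = 7.8337

7.8337


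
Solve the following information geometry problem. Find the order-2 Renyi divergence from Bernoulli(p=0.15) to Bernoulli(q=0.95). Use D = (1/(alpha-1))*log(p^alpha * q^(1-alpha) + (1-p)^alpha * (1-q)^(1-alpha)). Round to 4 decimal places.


Renyi divergence of order alpha between Bernoulli distributions:
D = (1/(alpha-1))*log(p^alpha * q^(1-alpha) + (1-p)^alpha * (1-q)^(1-alpha)).
alpha = 2, p = 0.15, q = 0.95.
p^alpha * q^(1-alpha) = 0.15^2 * 0.95^-1 = 0.023684.
(1-p)^alpha * (1-q)^(1-alpha) = 0.85^2 * 0.05^-1 = 14.45.
sum = 0.023684 + 14.45 = 14.473684.
D = (1/1)*log(14.473684) = 2.6723

2.6723


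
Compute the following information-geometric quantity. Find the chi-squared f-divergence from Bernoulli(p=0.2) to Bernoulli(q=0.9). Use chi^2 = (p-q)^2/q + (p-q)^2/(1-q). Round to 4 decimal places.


Chi-squared divergence between Bernoulli distributions:
chi^2 = (p-q)^2/q + (p-q)^2/(1-q).
p = 0.2, q = 0.9, p-q = -0.7.
(p-q)^2 = 0.49.
term1 = 0.49/0.9 = 0.544444.
term2 = 0.49/0.1 = 4.9.
chi^2 = 0.544444 + 4.9 = 5.4444

5.4444


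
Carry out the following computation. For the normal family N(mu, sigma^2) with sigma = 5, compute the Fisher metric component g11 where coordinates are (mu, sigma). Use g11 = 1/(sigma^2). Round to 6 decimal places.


For the 2-parameter normal family, the Fisher metric has:
  g11 = 1/sigma^2, g22 = 2/sigma^2.
sigma = 5, sigma^2 = 25.
g11 = 0.040000

0.040000


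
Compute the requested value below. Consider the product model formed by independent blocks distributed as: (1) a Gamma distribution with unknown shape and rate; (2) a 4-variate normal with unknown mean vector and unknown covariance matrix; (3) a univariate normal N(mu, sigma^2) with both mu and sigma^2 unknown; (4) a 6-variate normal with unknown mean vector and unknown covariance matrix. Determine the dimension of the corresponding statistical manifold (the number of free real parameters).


The dimension of a statistical manifold equals the number of free
(independent) real parameters of the model. For a product of independent
blocks the parameter counts add.
- Gamma (shape, rate): 2.
- 4-variate normal: 4 (mean) + 4*5/2 = 10 (symmetric covariance) = 14.
- normal (mu, sigma^2): 2.
- 6-variate normal: 6 (mean) + 6*7/2 = 21 (symmetric covariance) = 27.
Total = 2 + 14 + 2 + 27 = 45.
Dimension = 45

45


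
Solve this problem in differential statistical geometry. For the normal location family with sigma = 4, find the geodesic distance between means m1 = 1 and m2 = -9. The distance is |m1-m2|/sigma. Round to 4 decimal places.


On the fixed-variance normal subfamily, geodesic distance = |m1-m2|/sigma.
|1 - -9| = 10.
sigma = 4.
d = 10/4 = 2.5000

2.5000


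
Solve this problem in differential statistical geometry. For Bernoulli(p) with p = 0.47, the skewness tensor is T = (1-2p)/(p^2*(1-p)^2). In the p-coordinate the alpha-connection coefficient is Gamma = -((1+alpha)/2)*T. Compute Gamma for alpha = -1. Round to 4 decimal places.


Skewness (Amari-Chentsov) tensor: T = (1-2p)/(p^2*(1-p)^2).
p = 0.47, 1-2p = 0.06, p^2 = 0.2209, (1-p)^2 = 0.2809.
T = 0.06/(0.2209 * 0.2809) = 0.96695.
In the p-coordinate, Gamma^(alpha) = Gamma^(0) - (alpha/2)*T with Gamma^(0) = (1/2)*g'(p) = -T/2,
so Gamma^(alpha) = -((1+alpha)/2)*T.
alpha = -1, -(1+alpha)/2 = 0.0.
Gamma = 0.0 * 0.96695 = 0.0000

0.0000


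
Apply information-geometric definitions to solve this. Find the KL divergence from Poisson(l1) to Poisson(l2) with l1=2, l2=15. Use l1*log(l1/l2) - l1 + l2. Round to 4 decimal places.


KL divergence for Poisson:
KL = l1*log(l1/l2) - l1 + l2.
l1 = 2, l2 = 15.
log(2/15) = -2.014903.
l1*log(l1/l2) = 2 * -2.014903 = -4.029806.
KL = -4.029806 - 2 + 15 = 8.9702

8.9702


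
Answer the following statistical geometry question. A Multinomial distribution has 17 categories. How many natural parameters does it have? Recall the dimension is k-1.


Exponential family dimension calculation:
For Multinomial with k=17 categories, dim = k-1 = 16.

16


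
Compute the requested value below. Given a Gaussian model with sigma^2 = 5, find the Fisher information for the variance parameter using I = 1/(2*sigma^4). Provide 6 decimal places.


Fisher information for variance: I(sigma^2) = 1/(2*sigma^4).
sigma^2 = 5, so sigma^4 = 25.
I = 1/(2*25) = 1/50 = 0.020000

0.020000


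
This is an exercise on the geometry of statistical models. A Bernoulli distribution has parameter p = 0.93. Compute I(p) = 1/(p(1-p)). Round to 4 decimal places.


For Bernoulli(p), Fisher information is I(p) = 1/(p*(1-p)).
p = 0.93, 1-p = 0.07.
p*(1-p) = 0.0651.
I(p) = 1/0.0651 = 15.3610

15.3610


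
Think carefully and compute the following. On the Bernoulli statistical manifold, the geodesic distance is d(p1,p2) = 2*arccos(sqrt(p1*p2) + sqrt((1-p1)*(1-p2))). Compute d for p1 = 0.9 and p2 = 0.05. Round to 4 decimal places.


Geodesic distance on Bernoulli manifold:
d(p1,p2) = 2*arccos(sqrt(p1*p2) + sqrt((1-p1)*(1-p2))).
sqrt(p1*p2) = sqrt(0.9*0.05) = 0.212132.
sqrt((1-p1)*(1-p2)) = sqrt(0.1*0.95) = 0.308221.
arg = 0.212132 + 0.308221 = 0.520353.
d = 2*arccos(0.520353) = 2.0471

2.0471


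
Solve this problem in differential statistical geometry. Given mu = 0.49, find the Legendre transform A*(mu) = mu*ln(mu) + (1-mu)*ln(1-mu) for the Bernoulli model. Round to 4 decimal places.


Legendre transform for Bernoulli:
A*(mu) = mu*log(mu) + (1-mu)*log(1-mu).
mu = 0.49, 1-mu = 0.51.
mu*log(mu) = 0.49*log(0.49) = -0.349541.
(1-mu)*log(1-mu) = 0.51*log(0.51) = -0.343406.
A* = -0.349541 + -0.343406 = -0.6929

-0.6929


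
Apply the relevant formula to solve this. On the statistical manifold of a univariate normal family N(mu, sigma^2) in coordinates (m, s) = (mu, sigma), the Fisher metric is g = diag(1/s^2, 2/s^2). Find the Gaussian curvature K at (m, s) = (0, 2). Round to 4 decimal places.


The metric has the form g = (A dm^2 + B ds^2)/s^2 with A = 1, B = 2.
Substitute u = sqrt(A/B)*m: g = B*(du^2 + ds^2)/s^2, i.e. B times the
Poincare upper half-plane metric, which has constant Gaussian curvature -1.
Scaling a 2D metric by a constant c divides the Gaussian curvature by c,
so K = -1/B = -1/(2) = -0.5000 everywhere (the point (m, s) = (0, 2) is irrelevant:
the curvature is constant).
The requested Gaussian curvature is K = -0.5000.

-0.5000


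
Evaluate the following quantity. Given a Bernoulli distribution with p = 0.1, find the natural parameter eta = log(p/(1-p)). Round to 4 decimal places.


Natural parameter for Bernoulli: eta = log(p/(1-p)).
p = 0.1, 1-p = 0.9.
p/(1-p) = 0.111111.
eta = log(0.111111) = -2.1972

-2.1972


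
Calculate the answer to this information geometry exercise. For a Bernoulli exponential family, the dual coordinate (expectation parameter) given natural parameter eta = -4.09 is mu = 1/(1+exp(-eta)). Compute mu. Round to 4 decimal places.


Dual coordinate (expectation parameter) for Bernoulli:
mu = 1/(1+exp(-eta)).
eta = -4.09.
exp(-eta) = exp(4.09) = 59.739892.
mu = 1/(1+59.739892) = 0.0165

0.0165


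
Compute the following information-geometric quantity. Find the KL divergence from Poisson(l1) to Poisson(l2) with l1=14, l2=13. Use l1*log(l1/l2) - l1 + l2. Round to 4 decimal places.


KL divergence for Poisson:
KL = l1*log(l1/l2) - l1 + l2.
l1 = 14, l2 = 13.
log(14/13) = 0.074108.
l1*log(l1/l2) = 14 * 0.074108 = 1.037512.
KL = 1.037512 - 14 + 13 = 0.0375

0.0375


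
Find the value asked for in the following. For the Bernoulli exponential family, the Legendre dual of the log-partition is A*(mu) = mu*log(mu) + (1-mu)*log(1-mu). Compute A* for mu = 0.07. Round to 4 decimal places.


Legendre transform for Bernoulli:
A*(mu) = mu*log(mu) + (1-mu)*log(1-mu).
mu = 0.07, 1-mu = 0.93.
mu*log(mu) = 0.07*log(0.07) = -0.186148.
(1-mu)*log(1-mu) = 0.93*log(0.93) = -0.067491.
A* = -0.186148 + -0.067491 = -0.2536

-0.2536


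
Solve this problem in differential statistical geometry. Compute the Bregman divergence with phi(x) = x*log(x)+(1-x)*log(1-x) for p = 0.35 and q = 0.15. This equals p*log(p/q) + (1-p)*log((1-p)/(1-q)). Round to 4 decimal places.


Bregman divergence with negative entropy generator:
D = p*log(p/q) + (1-p)*log((1-p)/(1-q)).
p = 0.35, q = 0.15.
p*log(p/q) = 0.35*log(0.35/0.15) = 0.296554.
(1-p)*log((1-p)/(1-q)) = 0.65*log(0.65/0.85) = -0.174372.
D = 0.296554 + -0.174372 = 0.1222

0.1222


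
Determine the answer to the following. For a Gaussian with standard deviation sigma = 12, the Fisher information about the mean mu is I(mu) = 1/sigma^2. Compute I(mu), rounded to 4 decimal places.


The Fisher information for the mean of a normal distribution is I(mu) = 1/sigma^2.
sigma = 12, so sigma^2 = 144.
I(mu) = 1/144 = 0.0069

0.0069


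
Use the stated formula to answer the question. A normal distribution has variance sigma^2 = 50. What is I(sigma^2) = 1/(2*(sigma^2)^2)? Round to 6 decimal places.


Fisher information for variance: I(sigma^2) = 1/(2*sigma^4).
sigma^2 = 50, so sigma^4 = 2500.
I = 1/(2*2500) = 1/5000 = 0.000200

0.000200


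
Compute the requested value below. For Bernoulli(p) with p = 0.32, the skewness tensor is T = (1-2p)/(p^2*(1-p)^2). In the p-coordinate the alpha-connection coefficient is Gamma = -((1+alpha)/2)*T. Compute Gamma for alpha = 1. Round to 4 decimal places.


Skewness (Amari-Chentsov) tensor: T = (1-2p)/(p^2*(1-p)^2).
p = 0.32, 1-2p = 0.36, p^2 = 0.1024, (1-p)^2 = 0.4624.
T = 0.36/(0.1024 * 0.4624) = 7.602995.
In the p-coordinate, Gamma^(alpha) = Gamma^(0) - (alpha/2)*T with Gamma^(0) = (1/2)*g'(p) = -T/2,
so Gamma^(alpha) = -((1+alpha)/2)*T.
alpha = 1, -(1+alpha)/2 = -1.0.
Gamma = -1.0 * 7.602995 = -7.6030

-7.6030


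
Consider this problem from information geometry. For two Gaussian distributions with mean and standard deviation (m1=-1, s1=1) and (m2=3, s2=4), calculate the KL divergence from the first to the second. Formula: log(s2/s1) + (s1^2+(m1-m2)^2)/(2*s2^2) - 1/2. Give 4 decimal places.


KL divergence between normal distributions:
KL = log(s2/s1) + (s1^2 + (m1-m2)^2)/(2*s2^2) - 1/2.
log(4/1) = 1.386294.
(1^2 + (-1-3)^2)/(2*4^2) = (1 + 16)/32 = 0.53125.
KL = 1.386294 + 0.53125 - 0.5 = 1.4175

1.4175


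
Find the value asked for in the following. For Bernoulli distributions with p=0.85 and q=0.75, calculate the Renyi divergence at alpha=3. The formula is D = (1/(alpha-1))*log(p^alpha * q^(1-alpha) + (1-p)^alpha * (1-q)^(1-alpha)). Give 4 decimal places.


Renyi divergence of order alpha between Bernoulli distributions:
D = (1/(alpha-1))*log(p^alpha * q^(1-alpha) + (1-p)^alpha * (1-q)^(1-alpha)).
alpha = 3, p = 0.85, q = 0.75.
p^alpha * q^(1-alpha) = 0.85^3 * 0.75^-2 = 1.091778.
(1-p)^alpha * (1-q)^(1-alpha) = 0.15^3 * 0.25^-2 = 0.054.
sum = 1.091778 + 0.054 = 1.145778.
D = (1/2)*log(1.145778) = 0.0680

0.0680


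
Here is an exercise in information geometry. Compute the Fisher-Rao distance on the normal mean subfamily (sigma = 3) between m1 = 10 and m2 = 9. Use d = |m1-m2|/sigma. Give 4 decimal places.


On the fixed-variance normal subfamily, geodesic distance = |m1-m2|/sigma.
|10 - 9| = 1.
sigma = 3.
d = 1/3 = 0.3333

0.3333


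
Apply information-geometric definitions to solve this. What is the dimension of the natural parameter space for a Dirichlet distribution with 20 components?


Exponential family dimension calculation:
Dirichlet with 20 components has 20 natural parameters.

20


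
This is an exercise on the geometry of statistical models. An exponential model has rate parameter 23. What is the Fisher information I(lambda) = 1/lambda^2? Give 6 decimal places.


Fisher information for exponential: I(lambda) = 1/lambda^2.
lambda = 23, lambda^2 = 529.
I = 1/529 = 0.001890

0.001890


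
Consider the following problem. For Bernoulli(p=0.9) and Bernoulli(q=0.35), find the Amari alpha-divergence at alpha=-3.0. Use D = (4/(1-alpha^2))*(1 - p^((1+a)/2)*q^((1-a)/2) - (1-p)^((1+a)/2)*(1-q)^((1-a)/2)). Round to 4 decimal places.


Amari alpha-divergence:
D = (4/(1-alpha^2))*(1 - p^((1+a)/2)*q^((1-a)/2) - (1-p)^((1+a)/2)*(1-q)^((1-a)/2)).
alpha = -3.0, p = 0.9, q = 0.35.
e1 = (1+alpha)/2 = -1.0, e2 = (1-alpha)/2 = 2.0.
t1 = p^e1 * q^e2 = 0.9^-1.0 * 0.35^2.0 = 0.136111.
t2 = (1-p)^e1 * (1-q)^e2 = 0.1^-1.0 * 0.65^2.0 = 4.225.
4/(1-alpha^2) = -0.5.
D = -0.5*(1 - 0.136111 - 4.225) = 1.6806

1.6806


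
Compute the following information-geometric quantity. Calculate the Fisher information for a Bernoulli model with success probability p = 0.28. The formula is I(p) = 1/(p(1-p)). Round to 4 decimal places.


For Bernoulli(p), Fisher information is I(p) = 1/(p*(1-p)).
p = 0.28, 1-p = 0.72.
p*(1-p) = 0.2016.
I(p) = 1/0.2016 = 4.9603

4.9603


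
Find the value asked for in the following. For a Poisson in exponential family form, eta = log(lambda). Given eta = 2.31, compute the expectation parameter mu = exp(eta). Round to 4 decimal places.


Expectation parameter for Poisson exponential family:
mu = exp(eta).
eta = 2.31.
mu = exp(2.31) = 10.0744

10.0744


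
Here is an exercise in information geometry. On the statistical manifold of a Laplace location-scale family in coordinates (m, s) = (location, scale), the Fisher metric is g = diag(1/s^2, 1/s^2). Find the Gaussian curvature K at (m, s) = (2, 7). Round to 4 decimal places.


The metric has the form g = (A dm^2 + B ds^2)/s^2 with A = 1, B = 1.
Substitute u = sqrt(A/B)*m: g = B*(du^2 + ds^2)/s^2, i.e. B times the
Poincare upper half-plane metric, which has constant Gaussian curvature -1.
Scaling a 2D metric by a constant c divides the Gaussian curvature by c,
so K = -1/B = -1/(1) = -1.0000 everywhere (the point (m, s) = (2, 7) is irrelevant:
the curvature is constant).
The requested Gaussian curvature is K = -1.0000.

-1.0000


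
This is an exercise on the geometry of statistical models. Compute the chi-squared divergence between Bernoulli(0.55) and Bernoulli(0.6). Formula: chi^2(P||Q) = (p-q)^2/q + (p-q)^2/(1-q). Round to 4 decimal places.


Chi-squared divergence between Bernoulli distributions:
chi^2 = (p-q)^2/q + (p-q)^2/(1-q).
p = 0.55, q = 0.6, p-q = -0.05.
(p-q)^2 = 0.0025.
term1 = 0.0025/0.6 = 0.004167.
term2 = 0.0025/0.4 = 0.00625.
chi^2 = 0.004167 + 0.00625 = 0.0104

0.0104


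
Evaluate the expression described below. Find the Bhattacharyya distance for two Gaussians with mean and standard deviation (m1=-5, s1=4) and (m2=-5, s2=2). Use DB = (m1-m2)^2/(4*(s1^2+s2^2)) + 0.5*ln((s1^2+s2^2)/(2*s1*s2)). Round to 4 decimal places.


Bhattacharyya distance between two Gaussians:
DB = (m1-m2)^2/(4*(s1^2+s2^2)) + (1/2)*ln((s1^2+s2^2)/(2*s1*s2)).
(m1-m2)^2 = (0)^2 = 0.
s1^2+s2^2 = 16 + 4 = 20.
term1 = 0/80 = 0.0.
term2 = 0.5*ln(20/16.0) = 0.111572.
DB = 0.0 + 0.111572 = 0.1116

0.1116


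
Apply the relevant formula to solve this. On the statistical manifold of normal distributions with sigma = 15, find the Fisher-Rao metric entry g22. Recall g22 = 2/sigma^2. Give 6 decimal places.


For the 2-parameter normal family, the Fisher metric has:
  g11 = 1/sigma^2, g22 = 2/sigma^2.
sigma = 15, sigma^2 = 225.
g22 = 0.008889

0.008889


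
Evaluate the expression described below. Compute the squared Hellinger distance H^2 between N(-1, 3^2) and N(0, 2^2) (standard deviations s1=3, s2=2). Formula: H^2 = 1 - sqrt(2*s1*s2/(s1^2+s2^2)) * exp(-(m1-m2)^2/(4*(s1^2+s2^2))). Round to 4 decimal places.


Squared Hellinger distance for Gaussians:
H^2 = 1 - sqrt(2*s1*s2/(s1^2+s2^2)) * exp(-(m1-m2)^2/(4*(s1^2+s2^2))).
s1^2 = 9, s2^2 = 4, s1^2+s2^2 = 13.
sqrt(2*3*2/(13)) = 0.960769.
(m1-m2)^2 = (-1)^2 = 1.
exp(-1/(4*13)) = exp(-0.019231) = 0.980953.
H^2 = 1 - 0.960769*0.980953 = 0.0575

0.0575


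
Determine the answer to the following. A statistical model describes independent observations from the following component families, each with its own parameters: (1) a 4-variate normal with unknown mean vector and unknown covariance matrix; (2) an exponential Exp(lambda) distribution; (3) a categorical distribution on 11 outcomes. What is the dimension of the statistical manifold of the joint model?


The dimension of a statistical manifold equals the number of free
(independent) real parameters of the model. For a product of independent
blocks the parameter counts add.
- 4-variate normal: 4 (mean) + 4*5/2 = 10 (symmetric covariance) = 14.
- exponential (lambda): 1.
- categorical on 11 outcomes (probabilities sum to 1): 11-1 = 10.
Total = 14 + 1 + 10 = 25.
Dimension = 25

25


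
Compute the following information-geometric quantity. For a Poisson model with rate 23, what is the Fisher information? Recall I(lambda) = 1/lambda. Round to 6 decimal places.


Fisher information for Poisson: I(lambda) = 1/lambda.
lambda = 23.
I(lambda) = 1/23 = 0.043478

0.043478


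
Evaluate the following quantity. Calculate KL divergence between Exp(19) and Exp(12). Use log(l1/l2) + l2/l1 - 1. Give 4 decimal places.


KL divergence for exponential family:
KL = log(l1/l2) + l2/l1 - 1.
log(19/12) = 0.459532.
12/19 = 0.631579.
KL = 0.459532 + 0.631579 - 1 = 0.0911

0.0911


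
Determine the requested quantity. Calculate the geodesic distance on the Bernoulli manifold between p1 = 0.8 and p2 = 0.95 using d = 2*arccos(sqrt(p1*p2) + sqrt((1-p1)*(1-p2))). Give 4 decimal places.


Geodesic distance on Bernoulli manifold:
d(p1,p2) = 2*arccos(sqrt(p1*p2) + sqrt((1-p1)*(1-p2))).
sqrt(p1*p2) = sqrt(0.8*0.95) = 0.87178.
sqrt((1-p1)*(1-p2)) = sqrt(0.2*0.05) = 0.1.
arg = 0.87178 + 0.1 = 0.97178.
d = 2*arccos(0.97178) = 0.4763

0.4763


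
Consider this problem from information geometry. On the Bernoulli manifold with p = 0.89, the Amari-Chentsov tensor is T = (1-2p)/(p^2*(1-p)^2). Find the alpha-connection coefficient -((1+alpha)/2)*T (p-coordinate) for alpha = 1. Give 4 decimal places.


Skewness (Amari-Chentsov) tensor: T = (1-2p)/(p^2*(1-p)^2).
p = 0.89, 1-2p = -0.78, p^2 = 0.7921, (1-p)^2 = 0.0121.
T = -0.78/(0.7921 * 0.0121) = -81.382161.
In the p-coordinate, Gamma^(alpha) = Gamma^(0) - (alpha/2)*T with Gamma^(0) = (1/2)*g'(p) = -T/2,
so Gamma^(alpha) = -((1+alpha)/2)*T.
alpha = 1, -(1+alpha)/2 = -1.0.
Gamma = -1.0 * -81.382161 = 81.3822

81.3822


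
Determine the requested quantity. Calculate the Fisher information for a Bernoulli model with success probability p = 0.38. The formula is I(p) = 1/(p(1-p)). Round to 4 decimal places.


For Bernoulli(p), Fisher information is I(p) = 1/(p*(1-p)).
p = 0.38, 1-p = 0.62.
p*(1-p) = 0.2356.
I(p) = 1/0.2356 = 4.2445

4.2445


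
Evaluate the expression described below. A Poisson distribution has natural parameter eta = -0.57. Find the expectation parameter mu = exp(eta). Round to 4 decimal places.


Expectation parameter for Poisson exponential family:
mu = exp(eta).
eta = -0.57.
mu = exp(-0.57) = 0.5655

0.5655


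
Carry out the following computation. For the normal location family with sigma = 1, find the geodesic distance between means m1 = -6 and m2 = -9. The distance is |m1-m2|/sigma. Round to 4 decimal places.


On the fixed-variance normal subfamily, geodesic distance = |m1-m2|/sigma.
|-6 - -9| = 3.
sigma = 1.
d = 3/1 = 3.0000

3.0000


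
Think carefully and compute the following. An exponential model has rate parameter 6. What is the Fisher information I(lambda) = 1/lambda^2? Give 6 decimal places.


Fisher information for exponential: I(lambda) = 1/lambda^2.
lambda = 6, lambda^2 = 36.
I = 1/36 = 0.027778

0.027778


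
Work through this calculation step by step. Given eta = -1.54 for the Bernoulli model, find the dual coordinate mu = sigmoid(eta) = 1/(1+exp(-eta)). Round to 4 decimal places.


Dual coordinate (expectation parameter) for Bernoulli:
mu = 1/(1+exp(-eta)).
eta = -1.54.
exp(-eta) = exp(1.54) = 4.66459.
mu = 1/(1+4.66459) = 0.1765

0.1765


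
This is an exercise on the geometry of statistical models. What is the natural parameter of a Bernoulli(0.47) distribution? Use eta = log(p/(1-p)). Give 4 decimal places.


Natural parameter for Bernoulli: eta = log(p/(1-p)).
p = 0.47, 1-p = 0.53.
p/(1-p) = 0.886792.
eta = log(0.886792) = -0.1201

-0.1201


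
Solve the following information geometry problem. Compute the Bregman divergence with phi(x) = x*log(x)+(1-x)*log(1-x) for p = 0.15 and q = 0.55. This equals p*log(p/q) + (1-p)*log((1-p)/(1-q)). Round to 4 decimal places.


Bregman divergence with negative entropy generator:
D = p*log(p/q) + (1-p)*log((1-p)/(1-q)).
p = 0.15, q = 0.55.
p*log(p/q) = 0.15*log(0.15/0.55) = -0.194892.
(1-p)*log((1-p)/(1-q)) = 0.85*log(0.85/0.45) = 0.54059.
D = -0.194892 + 0.54059 = 0.3457

0.3457


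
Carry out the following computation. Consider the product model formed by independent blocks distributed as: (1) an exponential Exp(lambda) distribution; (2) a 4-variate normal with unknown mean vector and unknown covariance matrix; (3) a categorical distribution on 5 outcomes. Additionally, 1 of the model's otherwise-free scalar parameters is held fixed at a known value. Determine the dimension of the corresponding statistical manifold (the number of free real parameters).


The dimension of a statistical manifold equals the number of free
(independent) real parameters of the model. For a product of independent
blocks the parameter counts add.
- exponential (lambda): 1.
- 4-variate normal: 4 (mean) + 4*5/2 = 10 (symmetric covariance) = 14.
- categorical on 5 outcomes (probabilities sum to 1): 5-1 = 4.
Total = 1 + 14 + 4 = 19.
1 parameter(s) fixed at known values: 19 - 1 = 18.
Dimension = 18

18


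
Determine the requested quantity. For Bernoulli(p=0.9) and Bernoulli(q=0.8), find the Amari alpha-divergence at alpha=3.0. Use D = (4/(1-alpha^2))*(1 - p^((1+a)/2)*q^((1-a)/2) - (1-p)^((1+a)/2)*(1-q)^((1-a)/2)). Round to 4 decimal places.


Amari alpha-divergence:
D = (4/(1-alpha^2))*(1 - p^((1+a)/2)*q^((1-a)/2) - (1-p)^((1+a)/2)*(1-q)^((1-a)/2)).
alpha = 3.0, p = 0.9, q = 0.8.
e1 = (1+alpha)/2 = 2.0, e2 = (1-alpha)/2 = -1.0.
t1 = p^e1 * q^e2 = 0.9^2.0 * 0.8^-1.0 = 1.0125.
t2 = (1-p)^e1 * (1-q)^e2 = 0.1^2.0 * 0.2^-1.0 = 0.05.
4/(1-alpha^2) = -0.5.
D = -0.5*(1 - 1.0125 - 0.05) = 0.0313

0.0313


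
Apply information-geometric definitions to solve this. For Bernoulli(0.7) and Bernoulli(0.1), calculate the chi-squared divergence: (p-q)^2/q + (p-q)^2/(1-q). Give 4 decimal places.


Chi-squared divergence between Bernoulli distributions:
chi^2 = (p-q)^2/q + (p-q)^2/(1-q).
p = 0.7, q = 0.1, p-q = 0.6.
(p-q)^2 = 0.36.
term1 = 0.36/0.1 = 3.6.
term2 = 0.36/0.9 = 0.4.
chi^2 = 3.6 + 0.4 = 4.0000

4.0000


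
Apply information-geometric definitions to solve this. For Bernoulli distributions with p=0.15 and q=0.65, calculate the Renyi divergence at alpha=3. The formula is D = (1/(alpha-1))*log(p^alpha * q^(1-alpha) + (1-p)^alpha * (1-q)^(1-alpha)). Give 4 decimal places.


Renyi divergence of order alpha between Bernoulli distributions:
D = (1/(alpha-1))*log(p^alpha * q^(1-alpha) + (1-p)^alpha * (1-q)^(1-alpha)).
alpha = 3, p = 0.15, q = 0.65.
p^alpha * q^(1-alpha) = 0.15^3 * 0.65^-2 = 0.007988.
(1-p)^alpha * (1-q)^(1-alpha) = 0.85^3 * 0.35^-2 = 5.013265.
sum = 0.007988 + 5.013265 = 5.021253.
D = (1/2)*log(5.021253) = 0.8068

0.8068


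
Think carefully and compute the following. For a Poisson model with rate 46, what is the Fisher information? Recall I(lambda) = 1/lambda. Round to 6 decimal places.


Fisher information for Poisson: I(lambda) = 1/lambda.
lambda = 46.
I(lambda) = 1/46 = 0.021739

0.021739


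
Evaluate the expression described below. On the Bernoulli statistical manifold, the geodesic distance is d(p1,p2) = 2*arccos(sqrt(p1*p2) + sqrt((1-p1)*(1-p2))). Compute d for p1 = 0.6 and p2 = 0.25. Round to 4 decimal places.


Geodesic distance on Bernoulli manifold:
d(p1,p2) = 2*arccos(sqrt(p1*p2) + sqrt((1-p1)*(1-p2))).
sqrt(p1*p2) = sqrt(0.6*0.25) = 0.387298.
sqrt((1-p1)*(1-p2)) = sqrt(0.4*0.75) = 0.547723.
arg = 0.387298 + 0.547723 = 0.935021.
d = 2*arccos(0.935021) = 0.7250

0.7250


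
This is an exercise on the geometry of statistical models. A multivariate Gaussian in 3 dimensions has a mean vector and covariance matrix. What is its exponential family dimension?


Exponential family dimension calculation:
For 3-dim MVN: mean has 3 params, covariance has 3*4/2 = 6 unique entries.
Total dim = 3 + 6 = 9.

9


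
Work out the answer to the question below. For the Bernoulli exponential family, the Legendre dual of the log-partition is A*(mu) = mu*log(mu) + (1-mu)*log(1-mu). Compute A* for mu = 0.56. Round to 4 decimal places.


Legendre transform for Bernoulli:
A*(mu) = mu*log(mu) + (1-mu)*log(1-mu).
mu = 0.56, 1-mu = 0.44.
mu*log(mu) = 0.56*log(0.56) = -0.324698.
(1-mu)*log(1-mu) = 0.44*log(0.44) = -0.361231.
A* = -0.324698 + -0.361231 = -0.6859

-0.6859


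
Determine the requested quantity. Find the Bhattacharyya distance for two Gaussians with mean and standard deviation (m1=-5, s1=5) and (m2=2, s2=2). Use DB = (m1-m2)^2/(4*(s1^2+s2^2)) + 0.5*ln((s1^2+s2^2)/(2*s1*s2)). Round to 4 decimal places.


Bhattacharyya distance between two Gaussians:
DB = (m1-m2)^2/(4*(s1^2+s2^2)) + (1/2)*ln((s1^2+s2^2)/(2*s1*s2)).
(m1-m2)^2 = (-7)^2 = 49.
s1^2+s2^2 = 25 + 4 = 29.
term1 = 49/116 = 0.422414.
term2 = 0.5*ln(29/20.0) = 0.185782.
DB = 0.422414 + 0.185782 = 0.6082

0.6082


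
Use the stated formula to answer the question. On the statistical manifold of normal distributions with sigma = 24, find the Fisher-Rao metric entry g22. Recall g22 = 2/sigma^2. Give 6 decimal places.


For the 2-parameter normal family, the Fisher metric has:
  g11 = 1/sigma^2, g22 = 2/sigma^2.
sigma = 24, sigma^2 = 576.
g22 = 0.003472

0.003472


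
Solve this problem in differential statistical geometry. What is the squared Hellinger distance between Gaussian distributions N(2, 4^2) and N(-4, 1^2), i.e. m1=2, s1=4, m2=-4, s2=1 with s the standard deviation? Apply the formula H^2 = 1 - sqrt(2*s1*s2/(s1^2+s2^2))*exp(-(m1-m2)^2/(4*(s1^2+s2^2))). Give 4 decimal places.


Squared Hellinger distance for Gaussians:
H^2 = 1 - sqrt(2*s1*s2/(s1^2+s2^2)) * exp(-(m1-m2)^2/(4*(s1^2+s2^2))).
s1^2 = 16, s2^2 = 1, s1^2+s2^2 = 17.
sqrt(2*4*1/(17)) = 0.685994.
(m1-m2)^2 = (6)^2 = 36.
exp(-36/(4*17)) = exp(-0.529412) = 0.588951.
H^2 = 1 - 0.685994*0.588951 = 0.5960

0.5960


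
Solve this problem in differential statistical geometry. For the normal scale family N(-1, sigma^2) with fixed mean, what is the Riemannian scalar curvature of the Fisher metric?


This family has a single free parameter, so its statistical manifold
is 1-dimensional. The Riemann curvature tensor of any 1-dimensional
Riemannian manifold vanishes identically, so R = 0.

0


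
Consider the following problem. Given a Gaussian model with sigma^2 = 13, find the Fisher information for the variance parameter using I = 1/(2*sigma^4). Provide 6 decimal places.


Fisher information for variance: I(sigma^2) = 1/(2*sigma^4).
sigma^2 = 13, so sigma^4 = 169.
I = 1/(2*169) = 1/338 = 0.002959

0.002959


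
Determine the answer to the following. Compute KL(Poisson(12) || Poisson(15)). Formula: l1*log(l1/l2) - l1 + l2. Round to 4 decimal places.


KL divergence for Poisson:
KL = l1*log(l1/l2) - l1 + l2.
l1 = 12, l2 = 15.
log(12/15) = -0.223144.
l1*log(l1/l2) = 12 * -0.223144 = -2.677723.
KL = -2.677723 - 12 + 15 = 0.3223

0.3223


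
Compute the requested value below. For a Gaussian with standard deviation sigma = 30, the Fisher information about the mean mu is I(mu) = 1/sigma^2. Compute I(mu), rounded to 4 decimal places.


The Fisher information for the mean of a normal distribution is I(mu) = 1/sigma^2.
sigma = 30, so sigma^2 = 900.
I(mu) = 1/900 = 0.0011

0.0011


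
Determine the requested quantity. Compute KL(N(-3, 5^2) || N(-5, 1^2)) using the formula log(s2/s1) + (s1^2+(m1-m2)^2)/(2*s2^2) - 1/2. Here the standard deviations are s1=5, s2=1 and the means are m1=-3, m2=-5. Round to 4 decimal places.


KL divergence between normal distributions:
KL = log(s2/s1) + (s1^2 + (m1-m2)^2)/(2*s2^2) - 1/2.
log(1/5) = -1.609438.
(5^2 + (-3--5)^2)/(2*1^2) = (25 + 4)/2 = 14.5.
KL = -1.609438 + 14.5 - 0.5 = 12.3906

12.3906


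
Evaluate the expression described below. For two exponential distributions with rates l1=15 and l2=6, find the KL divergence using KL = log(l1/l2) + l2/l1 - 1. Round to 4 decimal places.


KL divergence for exponential family:
KL = log(l1/l2) + l2/l1 - 1.
log(15/6) = 0.916291.
6/15 = 0.4.
KL = 0.916291 + 0.4 - 1 = 0.3163

0.3163


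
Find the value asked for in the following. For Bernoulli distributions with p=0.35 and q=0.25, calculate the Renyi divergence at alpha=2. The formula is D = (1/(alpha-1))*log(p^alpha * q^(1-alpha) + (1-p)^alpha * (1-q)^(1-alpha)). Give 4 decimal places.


Renyi divergence of order alpha between Bernoulli distributions:
D = (1/(alpha-1))*log(p^alpha * q^(1-alpha) + (1-p)^alpha * (1-q)^(1-alpha)).
alpha = 2, p = 0.35, q = 0.25.
p^alpha * q^(1-alpha) = 0.35^2 * 0.25^-1 = 0.49.
(1-p)^alpha * (1-q)^(1-alpha) = 0.65^2 * 0.75^-1 = 0.563333.
sum = 0.49 + 0.563333 = 1.053333.
D = (1/1)*log(1.053333) = 0.0520

0.0520


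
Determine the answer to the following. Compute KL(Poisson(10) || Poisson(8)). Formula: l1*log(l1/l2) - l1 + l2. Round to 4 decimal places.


KL divergence for Poisson:
KL = l1*log(l1/l2) - l1 + l2.
l1 = 10, l2 = 8.
log(10/8) = 0.223144.
l1*log(l1/l2) = 10 * 0.223144 = 2.231436.
KL = 2.231436 - 10 + 8 = 0.2314

0.2314


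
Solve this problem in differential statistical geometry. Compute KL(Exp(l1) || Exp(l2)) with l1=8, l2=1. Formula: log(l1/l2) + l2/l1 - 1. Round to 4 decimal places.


KL divergence for exponential family:
KL = log(l1/l2) + l2/l1 - 1.
log(8/1) = 2.079442.
1/8 = 0.125.
KL = 2.079442 + 0.125 - 1 = 1.2044

1.2044


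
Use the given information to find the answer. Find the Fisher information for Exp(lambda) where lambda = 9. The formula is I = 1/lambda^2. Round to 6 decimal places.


Fisher information for exponential: I(lambda) = 1/lambda^2.
lambda = 9, lambda^2 = 81.
I = 1/81 = 0.012346

0.012346


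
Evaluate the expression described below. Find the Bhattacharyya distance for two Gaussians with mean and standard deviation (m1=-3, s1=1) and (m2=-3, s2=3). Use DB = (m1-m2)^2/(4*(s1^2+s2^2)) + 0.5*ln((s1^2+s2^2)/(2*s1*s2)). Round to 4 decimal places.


Bhattacharyya distance between two Gaussians:
DB = (m1-m2)^2/(4*(s1^2+s2^2)) + (1/2)*ln((s1^2+s2^2)/(2*s1*s2)).
(m1-m2)^2 = (0)^2 = 0.
s1^2+s2^2 = 1 + 9 = 10.
term1 = 0/40 = 0.0.
term2 = 0.5*ln(10/6.0) = 0.255413.
DB = 0.0 + 0.255413 = 0.2554

0.2554


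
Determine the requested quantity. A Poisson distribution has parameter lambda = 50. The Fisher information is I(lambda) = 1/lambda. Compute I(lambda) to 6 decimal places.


Fisher information for Poisson: I(lambda) = 1/lambda.
lambda = 50.
I(lambda) = 1/50 = 0.020000

0.020000


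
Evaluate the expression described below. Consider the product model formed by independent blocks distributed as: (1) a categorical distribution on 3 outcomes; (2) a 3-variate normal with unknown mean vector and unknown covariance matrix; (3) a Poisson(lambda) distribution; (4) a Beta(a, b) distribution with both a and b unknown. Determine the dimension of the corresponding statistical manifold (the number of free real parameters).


The dimension of a statistical manifold equals the number of free
(independent) real parameters of the model. For a product of independent
blocks the parameter counts add.
- categorical on 3 outcomes (probabilities sum to 1): 3-1 = 2.
- 3-variate normal: 3 (mean) + 3*4/2 = 6 (symmetric covariance) = 9.
- Poisson (lambda): 1.
- Beta (a, b): 2.
Total = 2 + 9 + 1 + 2 = 14.
Dimension = 14

14


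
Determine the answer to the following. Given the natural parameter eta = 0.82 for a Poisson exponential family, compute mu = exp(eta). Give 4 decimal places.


Expectation parameter for Poisson exponential family:
mu = exp(eta).
eta = 0.82.
mu = exp(0.82) = 2.2705

2.2705


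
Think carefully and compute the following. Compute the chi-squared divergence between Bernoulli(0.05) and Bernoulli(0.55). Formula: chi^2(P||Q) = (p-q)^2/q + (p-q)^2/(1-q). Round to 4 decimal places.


Chi-squared divergence between Bernoulli distributions:
chi^2 = (p-q)^2/q + (p-q)^2/(1-q).
p = 0.05, q = 0.55, p-q = -0.5.
(p-q)^2 = 0.25.
term1 = 0.25/0.55 = 0.454545.
term2 = 0.25/0.45 = 0.555556.
chi^2 = 0.454545 + 0.555556 = 1.0101

1.0101


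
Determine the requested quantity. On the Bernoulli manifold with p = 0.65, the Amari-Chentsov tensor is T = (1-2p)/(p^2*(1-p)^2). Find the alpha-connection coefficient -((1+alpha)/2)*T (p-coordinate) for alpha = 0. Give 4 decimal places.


Skewness (Amari-Chentsov) tensor: T = (1-2p)/(p^2*(1-p)^2).
p = 0.65, 1-2p = -0.3, p^2 = 0.4225, (1-p)^2 = 0.1225.
T = -0.3/(0.4225 * 0.1225) = -5.796401.
In the p-coordinate, Gamma^(alpha) = Gamma^(0) - (alpha/2)*T with Gamma^(0) = (1/2)*g'(p) = -T/2,
so Gamma^(alpha) = -((1+alpha)/2)*T.
alpha = 0, -(1+alpha)/2 = -0.5.
Gamma = -0.5 * -5.796401 = 2.8982

2.8982


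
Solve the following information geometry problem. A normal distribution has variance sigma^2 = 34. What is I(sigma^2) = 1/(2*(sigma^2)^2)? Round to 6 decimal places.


Fisher information for variance: I(sigma^2) = 1/(2*sigma^4).
sigma^2 = 34, so sigma^4 = 1156.
I = 1/(2*1156) = 1/2312 = 0.000433

0.000433


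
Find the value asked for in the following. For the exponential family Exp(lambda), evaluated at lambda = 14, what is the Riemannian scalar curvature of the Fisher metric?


This family has a single free parameter, so its statistical manifold
is 1-dimensional. The Riemann curvature tensor of any 1-dimensional
Riemannian manifold vanishes identically, so R = 0.

0


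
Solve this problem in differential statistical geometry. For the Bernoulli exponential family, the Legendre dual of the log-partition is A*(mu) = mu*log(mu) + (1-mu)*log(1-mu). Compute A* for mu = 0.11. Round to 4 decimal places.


Legendre transform for Bernoulli:
A*(mu) = mu*log(mu) + (1-mu)*log(1-mu).
mu = 0.11, 1-mu = 0.89.
mu*log(mu) = 0.11*log(0.11) = -0.2428.
(1-mu)*log(1-mu) = 0.89*log(0.89) = -0.103715.
A* = -0.2428 + -0.103715 = -0.3465

-0.3465


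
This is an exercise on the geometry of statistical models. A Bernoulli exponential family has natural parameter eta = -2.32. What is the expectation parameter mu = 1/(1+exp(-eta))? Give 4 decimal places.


Dual coordinate (expectation parameter) for Bernoulli:
mu = 1/(1+exp(-eta)).
eta = -2.32.
exp(-eta) = exp(2.32) = 10.175674.
mu = 1/(1+10.175674) = 0.0895

0.0895


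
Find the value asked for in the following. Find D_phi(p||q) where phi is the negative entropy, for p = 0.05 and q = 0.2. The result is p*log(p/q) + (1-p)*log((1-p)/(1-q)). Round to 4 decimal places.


Bregman divergence with negative entropy generator:
D = p*log(p/q) + (1-p)*log((1-p)/(1-q)).
p = 0.05, q = 0.2.
p*log(p/q) = 0.05*log(0.05/0.2) = -0.069315.
(1-p)*log((1-p)/(1-q)) = 0.95*log(0.95/0.8) = 0.163258.
D = -0.069315 + 0.163258 = 0.0939

0.0939


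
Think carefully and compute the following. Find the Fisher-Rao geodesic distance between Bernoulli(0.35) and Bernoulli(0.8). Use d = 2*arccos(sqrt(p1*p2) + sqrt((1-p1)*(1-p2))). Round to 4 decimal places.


Geodesic distance on Bernoulli manifold:
d(p1,p2) = 2*arccos(sqrt(p1*p2) + sqrt((1-p1)*(1-p2))).
sqrt(p1*p2) = sqrt(0.35*0.8) = 0.52915.
sqrt((1-p1)*(1-p2)) = sqrt(0.65*0.2) = 0.360555.
arg = 0.52915 + 0.360555 = 0.889705.
d = 2*arccos(0.889705) = 0.9482

0.9482


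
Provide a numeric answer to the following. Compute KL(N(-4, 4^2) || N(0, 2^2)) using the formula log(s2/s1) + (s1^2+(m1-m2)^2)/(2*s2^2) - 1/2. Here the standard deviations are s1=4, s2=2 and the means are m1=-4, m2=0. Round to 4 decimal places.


KL divergence between normal distributions:
KL = log(s2/s1) + (s1^2 + (m1-m2)^2)/(2*s2^2) - 1/2.
log(2/4) = -0.693147.
(4^2 + (-4-0)^2)/(2*2^2) = (16 + 16)/8 = 4.0.
KL = -0.693147 + 4.0 - 0.5 = 2.8069

2.8069
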